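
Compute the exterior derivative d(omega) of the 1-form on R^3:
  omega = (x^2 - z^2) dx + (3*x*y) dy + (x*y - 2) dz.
d(omega) = (3*y) dx ∧ dy + (y + 2*z) dx ∧ dz + (x) dy ∧ dz

For a 1-form omega = sum_i f_i dx_i, the exterior derivative is
  d(omega) = sum_{i < j} (∂f_j/∂x_i - ∂f_i/∂x_j) dx_i ∧ dx_j.
  coefficient of dx ∧ dy: ∂f_2/∂x - ∂f_1/∂y = ∂(3*x*y)/∂x - ∂(x^2 - z^2)/∂y = 3*y
  coefficient of dx ∧ dz: ∂f_3/∂x - ∂f_1/∂z = ∂(x*y - 2)/∂x - ∂(x^2 - z^2)/∂z = y + 2*z
  coefficient of dy ∧ dz: ∂f_3/∂y - ∂f_2/∂z = ∂(x*y - 2)/∂y - ∂(3*x*y)/∂z = x
Assembling: d(omega) = (3*y) dx ∧ dy + (y + 2*z) dx ∧ dz + (x) dy ∧ dz.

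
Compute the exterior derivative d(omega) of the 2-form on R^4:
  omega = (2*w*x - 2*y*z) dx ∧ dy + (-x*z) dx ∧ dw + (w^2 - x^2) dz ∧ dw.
d(omega) = (-2*y) dx ∧ dy ∧ dz + (2*x) dx ∧ dy ∧ dw + (-x) dx ∧ dz ∧ dw

For a 2-form omega = sum_{i<j} g_{ij} dx_i ∧ dx_j, the exterior derivative is
  d(omega) = sum_{i<j} d(g_{ij}) ∧ dx_i ∧ dx_j = sum_{i<j, k} (∂g_{ij}/∂x_k) dx_k ∧ dx_i ∧ dx_j.
Expand each term, using dx_k ∧ dx_i ∧ dx_j = sgn(permutation) dx_{(a)} ∧ dx_{(b)} ∧ dx_{(c)} with (a < b < c) sorted:
  d(2*w*x - 2*y*z) includes (∂/∂z)(2*w*x - 2*y*z) dz = (-2*y) dz, which multiplied by dx ∧ dy gives (-2*y) dx ∧ dy ∧ dz
  d(2*w*x - 2*y*z) includes (∂/∂w)(2*w*x - 2*y*z) dw = (2*x) dw, which multiplied by dx ∧ dy gives (2*x) dx ∧ dy ∧ dw
  d(-x*z) includes (∂/∂z)(-x*z) dz = (-x) dz, which multiplied by dx ∧ dw gives (x) dx ∧ dz ∧ dw
  d(w^2 - x^2) includes (∂/∂x)(w^2 - x^2) dx = (-2*x) dx, which multiplied by dz ∧ dw gives (-2*x) dx ∧ dz ∧ dw
Collecting like 3-forms: d(omega) = (-2*y) dx ∧ dy ∧ dz + (2*x) dx ∧ dy ∧ dw + (-x) dx ∧ dz ∧ dw.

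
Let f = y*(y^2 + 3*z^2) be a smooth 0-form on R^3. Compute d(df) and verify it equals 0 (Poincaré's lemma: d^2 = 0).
d(df) = 0

Step 1: df = sum_i (∂f/∂x_i) dx_i = (0) dx + (3*y^2 + 3*z^2) dy + (6*y*z) dz.
Step 2: Apply d again. Using the 1-form formula, the coefficient of dx ∧ dy in d(df) is ∂^2 f/∂x ∂y - ∂^2 f/∂y ∂x = (0) - (0) = 0 (equality of mixed partials for smooth f).
Similarly for dx ∧ dz and dy ∧ dz — all coefficients vanish. So d(df) = 0.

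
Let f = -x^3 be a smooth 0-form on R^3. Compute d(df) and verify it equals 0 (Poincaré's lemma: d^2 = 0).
d(df) = 0

Step 1: df = sum_i (∂f/∂x_i) dx_i = (-3*x^2) dx + (0) dy + (0) dz.
Step 2: Apply d again. Using the 1-form formula, the coefficient of dx ∧ dy in d(df) is ∂^2 f/∂x ∂y - ∂^2 f/∂y ∂x = (0) - (0) = 0 (equality of mixed partials for smooth f).
Similarly for dx ∧ dz and dy ∧ dz — all coefficients vanish. So d(df) = 0.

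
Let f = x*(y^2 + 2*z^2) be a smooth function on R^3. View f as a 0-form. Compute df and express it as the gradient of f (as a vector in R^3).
df = (y^2 + 2*z^2) dx + (2*x*y) dy + (4*x*z) dz; grad f = (y^2 + 2*z^2, 2*x*y, 4*x*z)

For a 0-form f, d f = (∂f/∂x) dx + (∂f/∂y) dy + (∂f/∂z) dz. The components of the vector representation are exactly the entries of grad f in Cartesian coordinates:
  ∂f/∂x = y^2 + 2*z^2
  ∂f/∂y = 2*x*y
  ∂f/∂z = 4*x*z.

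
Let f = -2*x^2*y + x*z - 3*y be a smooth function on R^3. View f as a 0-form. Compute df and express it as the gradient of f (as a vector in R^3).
df = (-4*x*y + z) dx + (-2*x^2 - 3) dy + (x) dz; grad f = (-4*x*y + z, -2*x^2 - 3, x)

For a 0-form f, d f = (∂f/∂x) dx + (∂f/∂y) dy + (∂f/∂z) dz. The components of the vector representation are exactly the entries of grad f in Cartesian coordinates:
  ∂f/∂x = -4*x*y + z
  ∂f/∂y = -2*x^2 - 3
  ∂f/∂z = x.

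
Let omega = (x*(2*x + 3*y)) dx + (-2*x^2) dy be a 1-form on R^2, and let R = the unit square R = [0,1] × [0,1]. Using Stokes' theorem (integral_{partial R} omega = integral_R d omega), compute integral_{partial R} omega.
integral_(partial R) omega = -7/2

Stokes: integral_partial_R omega = integral_R d omega with d omega = (∂Q/∂x - ∂P/∂y) dx ∧ dy.
  ∂Q/∂x = -4*x
  ∂P/∂y = 3*x
  integrand = ∂Q/∂x - ∂P/∂y = -7*x.
Integrating over R: integral_0^1 integral_0^1 (-7*x) dx dy = -7/2.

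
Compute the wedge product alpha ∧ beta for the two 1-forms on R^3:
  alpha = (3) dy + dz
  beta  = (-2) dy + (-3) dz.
alpha ∧ beta = (-7) dy ∧ dz

Distribute the wedge, using dx_i ∧ dx_j = -dx_j ∧ dx_i and dx_i ∧ dx_i = 0. For each pair (i, j) with i < j, the coefficient of dx_i ∧ dx_j in alpha ∧ beta is (alpha_i * beta_j - alpha_j * beta_i). Collecting: alpha ∧ beta = (-7) dy ∧ dz.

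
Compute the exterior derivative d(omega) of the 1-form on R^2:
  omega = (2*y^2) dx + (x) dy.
d(omega) = (1 - 4*y) dx ∧ dy

For a 1-form omega = sum_i f_i dx_i, the exterior derivative is
  d(omega) = sum_{i < j} (∂f_j/∂x_i - ∂f_i/∂x_j) dx_i ∧ dx_j.
  coefficient of dx ∧ dy: ∂f_2/∂x - ∂f_1/∂y = ∂(x)/∂x - ∂(2*y^2)/∂y = 1 - 4*y
Assembling: d(omega) = (1 - 4*y) dx ∧ dy.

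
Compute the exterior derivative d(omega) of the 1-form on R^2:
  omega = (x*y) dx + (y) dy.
d(omega) = (-x) dx ∧ dy

For a 1-form omega = sum_i f_i dx_i, the exterior derivative is
  d(omega) = sum_{i < j} (∂f_j/∂x_i - ∂f_i/∂x_j) dx_i ∧ dx_j.
  coefficient of dx ∧ dy: ∂f_2/∂x - ∂f_1/∂y = ∂(y)/∂x - ∂(x*y)/∂y = -x
Assembling: d(omega) = (-x) dx ∧ dy.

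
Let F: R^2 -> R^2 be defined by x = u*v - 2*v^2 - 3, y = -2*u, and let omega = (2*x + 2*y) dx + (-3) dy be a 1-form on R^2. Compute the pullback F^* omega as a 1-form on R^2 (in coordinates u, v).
F^* omega = (2*u*v^2 - 4*u*v - 4*v^3 - 6*v + 6) du + (2*u^2*v - 4*u^2 - 12*u*v^2 + 16*u*v - 6*u + 16*v^3 + 24*v) dv

Using F^*(f dg) = (f ∘ F) d(g ∘ F), substitute each coordinate x_i by F_i(u, v) in f_i, and replace dx_i by d F_i = (∂F_i/∂u) du + (∂F_i/∂v) dv.
  For the x component: f_1(F) = 2*u*v - 4*u - 4*v^2 - 6; d F_1 = (v) du + (u - 4*v) dv
  For the y component: f_2(F) = -3; d F_2 = (-2) du + (0) dv
Combining and collecting du, dv coefficients:
  coeff of du: 2*u*v^2 - 4*u*v - 4*v^3 - 6*v + 6
  coeff of dv: 2*u^2*v - 4*u^2 - 12*u*v^2 + 16*u*v - 6*u + 16*v^3 + 24*v
F^* omega = (2*u*v^2 - 4*u*v - 4*v^3 - 6*v + 6) du + (2*u^2*v - 4*u^2 - 12*u*v^2 + 16*u*v - 6*u + 16*v^3 + 24*v) dv.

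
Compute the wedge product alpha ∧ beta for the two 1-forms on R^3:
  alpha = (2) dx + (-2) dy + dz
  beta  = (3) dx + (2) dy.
alpha ∧ beta = (10) dx ∧ dy + (-3) dx ∧ dz + (-2) dy ∧ dz

Distribute the wedge, using dx_i ∧ dx_j = -dx_j ∧ dx_i and dx_i ∧ dx_i = 0. For each pair (i, j) with i < j, the coefficient of dx_i ∧ dx_j in alpha ∧ beta is (alpha_i * beta_j - alpha_j * beta_i). Collecting: alpha ∧ beta = (10) dx ∧ dy + (-3) dx ∧ dz + (-2) dy ∧ dz.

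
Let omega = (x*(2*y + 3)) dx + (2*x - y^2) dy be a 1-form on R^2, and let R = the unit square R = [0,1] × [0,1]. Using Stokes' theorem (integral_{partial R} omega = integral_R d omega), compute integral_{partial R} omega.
integral_(partial R) omega = 1

Stokes: integral_partial_R omega = integral_R d omega with d omega = (∂Q/∂x - ∂P/∂y) dx ∧ dy.
  ∂Q/∂x = 2
  ∂P/∂y = 2*x
  integrand = ∂Q/∂x - ∂P/∂y = 2 - 2*x.
Integrating over R: integral_0^1 integral_0^1 (2 - 2*x) dx dy = 1.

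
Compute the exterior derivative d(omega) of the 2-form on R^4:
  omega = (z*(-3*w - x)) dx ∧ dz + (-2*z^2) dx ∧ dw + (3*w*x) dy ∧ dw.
d(omega) = (z) dx ∧ dz ∧ dw + (3*w) dx ∧ dy ∧ dw

For a 2-form omega = sum_{i<j} g_{ij} dx_i ∧ dx_j, the exterior derivative is
  d(omega) = sum_{i<j} d(g_{ij}) ∧ dx_i ∧ dx_j = sum_{i<j, k} (∂g_{ij}/∂x_k) dx_k ∧ dx_i ∧ dx_j.
Expand each term, using dx_k ∧ dx_i ∧ dx_j = sgn(permutation) dx_{(a)} ∧ dx_{(b)} ∧ dx_{(c)} with (a < b < c) sorted:
  d(z*(-3*w - x)) includes (∂/∂w)(z*(-3*w - x)) dw = (-3*z) dw, which multiplied by dx ∧ dz gives (-3*z) dx ∧ dz ∧ dw
  d(-2*z^2) includes (∂/∂z)(-2*z^2) dz = (-4*z) dz, which multiplied by dx ∧ dw gives (4*z) dx ∧ dz ∧ dw
  d(3*w*x) includes (∂/∂x)(3*w*x) dx = (3*w) dx, which multiplied by dy ∧ dw gives (3*w) dx ∧ dy ∧ dw
Collecting like 3-forms: d(omega) = (z) dx ∧ dz ∧ dw + (3*w) dx ∧ dy ∧ dw.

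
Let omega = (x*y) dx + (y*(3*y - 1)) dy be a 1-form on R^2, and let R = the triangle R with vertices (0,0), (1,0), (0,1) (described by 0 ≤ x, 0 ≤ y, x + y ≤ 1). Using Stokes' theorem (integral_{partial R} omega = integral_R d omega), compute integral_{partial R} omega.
integral_(partial R) omega = -1/6

Stokes: integral_partial_R omega = integral_R d omega with d omega = (∂Q/∂x - ∂P/∂y) dx ∧ dy.
  ∂Q/∂x = 0
  ∂P/∂y = x
  integrand = ∂Q/∂x - ∂P/∂y = -x.
Integrating over R: integral_0^1 integral_0^{1-x} (-x) dy dx = -1/6.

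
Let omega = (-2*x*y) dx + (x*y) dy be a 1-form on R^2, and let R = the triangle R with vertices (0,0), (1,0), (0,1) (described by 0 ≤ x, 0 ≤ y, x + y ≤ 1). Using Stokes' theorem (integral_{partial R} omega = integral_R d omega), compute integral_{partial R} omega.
integral_(partial R) omega = 1/2

Stokes: integral_partial_R omega = integral_R d omega with d omega = (∂Q/∂x - ∂P/∂y) dx ∧ dy.
  ∂Q/∂x = y
  ∂P/∂y = -2*x
  integrand = ∂Q/∂x - ∂P/∂y = 2*x + y.
Integrating over R: integral_0^1 integral_0^{1-x} (2*x + y) dy dx = 1/2.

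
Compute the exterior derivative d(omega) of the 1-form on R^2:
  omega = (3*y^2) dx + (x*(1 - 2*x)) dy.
d(omega) = (-4*x - 6*y + 1) dx ∧ dy

For a 1-form omega = sum_i f_i dx_i, the exterior derivative is
  d(omega) = sum_{i < j} (∂f_j/∂x_i - ∂f_i/∂x_j) dx_i ∧ dx_j.
  coefficient of dx ∧ dy: ∂f_2/∂x - ∂f_1/∂y = ∂(x*(1 - 2*x))/∂x - ∂(3*y^2)/∂y = -4*x - 6*y + 1
Assembling: d(omega) = (-4*x - 6*y + 1) dx ∧ dy.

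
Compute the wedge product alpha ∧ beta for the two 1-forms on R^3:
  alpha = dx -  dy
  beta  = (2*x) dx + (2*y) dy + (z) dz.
alpha ∧ beta = (2*x + 2*y) dx ∧ dy + (z) dx ∧ dz + (-z) dy ∧ dz

Distribute the wedge, using dx_i ∧ dx_j = -dx_j ∧ dx_i and dx_i ∧ dx_i = 0. For each pair (i, j) with i < j, the coefficient of dx_i ∧ dx_j in alpha ∧ beta is (alpha_i * beta_j - alpha_j * beta_i). Collecting: alpha ∧ beta = (2*x + 2*y) dx ∧ dy + (z) dx ∧ dz + (-z) dy ∧ dz.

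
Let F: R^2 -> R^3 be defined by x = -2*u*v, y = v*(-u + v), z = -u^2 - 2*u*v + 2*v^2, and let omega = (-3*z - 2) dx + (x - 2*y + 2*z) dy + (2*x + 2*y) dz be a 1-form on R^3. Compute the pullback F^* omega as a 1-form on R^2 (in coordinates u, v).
F^* omega = (2*v*(4*u^2 + 3*v^2 + 2)) du + (-4*u^3 - 26*u*v^2 + 4*u + 12*v^3) dv

Using F^*(f dg) = (f ∘ F) d(g ∘ F), substitute each coordinate x_i by F_i(u, v) in f_i, and replace dx_i by d F_i = (∂F_i/∂u) du + (∂F_i/∂v) dv.
  For the x component: f_1(F) = 3*u^2 + 6*u*v - 6*v^2 - 2; d F_1 = (-2*v) du + (-2*u) dv
  For the y component: f_2(F) = -2*u^2 - 4*u*v + 2*v^2; d F_2 = (-v) du + (-u + 2*v) dv
  For the z component: f_3(F) = 2*v*(-3*u + v); d F_3 = (-2*u - 2*v) du + (-2*u + 4*v) dv
Combining and collecting du, dv coefficients:
  coeff of du: 2*v*(4*u^2 + 3*v^2 + 2)
  coeff of dv: -4*u^3 - 26*u*v^2 + 4*u + 12*v^3
F^* omega = (2*v*(4*u^2 + 3*v^2 + 2)) du + (-4*u^3 - 26*u*v^2 + 4*u + 12*v^3) dv.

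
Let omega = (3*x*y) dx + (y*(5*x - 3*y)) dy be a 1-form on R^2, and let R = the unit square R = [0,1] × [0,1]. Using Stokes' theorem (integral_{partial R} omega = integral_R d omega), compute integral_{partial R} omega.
integral_(partial R) omega = 1

Stokes: integral_partial_R omega = integral_R d omega with d omega = (∂Q/∂x - ∂P/∂y) dx ∧ dy.
  ∂Q/∂x = 5*y
  ∂P/∂y = 3*x
  integrand = ∂Q/∂x - ∂P/∂y = -3*x + 5*y.
Integrating over R: integral_0^1 integral_0^1 (-3*x + 5*y) dx dy = 1.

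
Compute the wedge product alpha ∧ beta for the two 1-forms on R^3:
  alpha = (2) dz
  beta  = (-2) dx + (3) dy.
alpha ∧ beta = (4) dx ∧ dz + (-6) dy ∧ dz

Distribute the wedge, using dx_i ∧ dx_j = -dx_j ∧ dx_i and dx_i ∧ dx_i = 0. For each pair (i, j) with i < j, the coefficient of dx_i ∧ dx_j in alpha ∧ beta is (alpha_i * beta_j - alpha_j * beta_i). Collecting: alpha ∧ beta = (4) dx ∧ dz + (-6) dy ∧ dz.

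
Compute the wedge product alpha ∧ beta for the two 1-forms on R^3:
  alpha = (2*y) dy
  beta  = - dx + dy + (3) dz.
alpha ∧ beta = (2*y) dx ∧ dy + (6*y) dy ∧ dz

Distribute the wedge, using dx_i ∧ dx_j = -dx_j ∧ dx_i and dx_i ∧ dx_i = 0. For each pair (i, j) with i < j, the coefficient of dx_i ∧ dx_j in alpha ∧ beta is (alpha_i * beta_j - alpha_j * beta_i). Collecting: alpha ∧ beta = (2*y) dx ∧ dy + (6*y) dy ∧ dz.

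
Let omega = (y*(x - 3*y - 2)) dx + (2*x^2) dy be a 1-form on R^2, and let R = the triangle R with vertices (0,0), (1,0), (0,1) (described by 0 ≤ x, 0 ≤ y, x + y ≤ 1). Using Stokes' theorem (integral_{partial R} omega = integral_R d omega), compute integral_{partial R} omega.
integral_(partial R) omega = 5/2

Stokes: integral_partial_R omega = integral_R d omega with d omega = (∂Q/∂x - ∂P/∂y) dx ∧ dy.
  ∂Q/∂x = 4*x
  ∂P/∂y = x - 6*y - 2
  integrand = ∂Q/∂x - ∂P/∂y = 3*x + 6*y + 2.
Integrating over R: integral_0^1 integral_0^{1-x} (3*x + 6*y + 2) dy dx = 5/2.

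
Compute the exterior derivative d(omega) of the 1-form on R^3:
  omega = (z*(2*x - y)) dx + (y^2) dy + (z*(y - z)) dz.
d(omega) = (z) dx ∧ dy + (-2*x + y) dx ∧ dz + (z) dy ∧ dz

For a 1-form omega = sum_i f_i dx_i, the exterior derivative is
  d(omega) = sum_{i < j} (∂f_j/∂x_i - ∂f_i/∂x_j) dx_i ∧ dx_j.
  coefficient of dx ∧ dy: ∂f_2/∂x - ∂f_1/∂y = ∂(y^2)/∂x - ∂(z*(2*x - y))/∂y = z
  coefficient of dx ∧ dz: ∂f_3/∂x - ∂f_1/∂z = ∂(z*(y - z))/∂x - ∂(z*(2*x - y))/∂z = -2*x + y
  coefficient of dy ∧ dz: ∂f_3/∂y - ∂f_2/∂z = ∂(z*(y - z))/∂y - ∂(y^2)/∂z = z
Assembling: d(omega) = (z) dx ∧ dy + (-2*x + y) dx ∧ dz + (z) dy ∧ dz.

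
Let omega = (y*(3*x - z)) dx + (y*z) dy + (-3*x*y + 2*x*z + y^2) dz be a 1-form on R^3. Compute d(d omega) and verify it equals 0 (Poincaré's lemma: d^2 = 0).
d(d omega) = 0

Step 1: d omega = sum_{i<j} (∂f_j/∂x_i - ∂f_i/∂x_j) dx_i ∧ dx_j:
  coeff of dx ∧ dy: -3*x + z
  coeff of dx ∧ dz: -2*y + 2*z
  coeff of dy ∧ dz: -3*x + y
Step 2: Apply d again to each 2-form coefficient. The only possible 3-form in R^3 is dx ∧ dy ∧ dz, with coefficient
  ∂(coeff of dy∧dz)/∂x - ∂(coeff of dx∧dz)/∂y + ∂(coeff of dx∧dy)/∂z
  = ∂/∂x (-3*x + y) - ∂/∂y (-2*y + 2*z) + ∂/∂z (-3*x + z).
Each of these terms simplifies to sums of mixed partials that cancel in pairs. The result is 0 (by equality of mixed partials for smooth functions — Schwarz / Clairaut).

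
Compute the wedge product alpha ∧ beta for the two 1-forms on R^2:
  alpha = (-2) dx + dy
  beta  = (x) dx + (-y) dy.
alpha ∧ beta = (-x + 2*y) dx ∧ dy

Distribute the wedge, using dx_i ∧ dx_j = -dx_j ∧ dx_i and dx_i ∧ dx_i = 0. For each pair (i, j) with i < j, the coefficient of dx_i ∧ dx_j in alpha ∧ beta is (alpha_i * beta_j - alpha_j * beta_i). Collecting: alpha ∧ beta = (-x + 2*y) dx ∧ dy.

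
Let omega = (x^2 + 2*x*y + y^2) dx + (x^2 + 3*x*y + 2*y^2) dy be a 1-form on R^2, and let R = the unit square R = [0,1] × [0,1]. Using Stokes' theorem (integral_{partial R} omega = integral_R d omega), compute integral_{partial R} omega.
integral_(partial R) omega = 1/2

Stokes: integral_partial_R omega = integral_R d omega with d omega = (∂Q/∂x - ∂P/∂y) dx ∧ dy.
  ∂Q/∂x = 2*x + 3*y
  ∂P/∂y = 2*x + 2*y
  integrand = ∂Q/∂x - ∂P/∂y = y.
Integrating over R: integral_0^1 integral_0^1 (y) dx dy = 1/2.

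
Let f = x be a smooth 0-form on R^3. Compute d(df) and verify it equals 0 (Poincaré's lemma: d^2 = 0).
d(df) = 0

Step 1: df = sum_i (∂f/∂x_i) dx_i = (1) dx + (0) dy + (0) dz.
Step 2: Apply d again. Using the 1-form formula, the coefficient of dx ∧ dy in d(df) is ∂^2 f/∂x ∂y - ∂^2 f/∂y ∂x = (0) - (0) = 0 (equality of mixed partials for smooth f).
Similarly for dx ∧ dz and dy ∧ dz — all coefficients vanish. So d(df) = 0.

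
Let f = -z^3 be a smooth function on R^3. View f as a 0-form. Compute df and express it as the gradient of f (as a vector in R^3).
df = (0) dx + (0) dy + (-3*z^2) dz; grad f = (0, 0, -3*z^2)

For a 0-form f, d f = (∂f/∂x) dx + (∂f/∂y) dy + (∂f/∂z) dz. The components of the vector representation are exactly the entries of grad f in Cartesian coordinates:
  ∂f/∂x = 0
  ∂f/∂y = 0
  ∂f/∂z = -3*z^2.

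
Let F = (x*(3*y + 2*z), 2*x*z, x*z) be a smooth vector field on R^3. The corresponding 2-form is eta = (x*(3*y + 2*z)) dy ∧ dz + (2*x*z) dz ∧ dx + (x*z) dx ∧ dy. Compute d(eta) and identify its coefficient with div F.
d(eta) = (x + 3*y + 2*z) dx ∧ dy ∧ dz; div F = x + 3*y + 2*z

For a 2-form in R^3 of the form above, applying d gives a 3-form with coefficient ∂P/∂x + ∂Q/∂y + ∂R/∂z:
  ∂P/∂x = 3*y + 2*z
  ∂Q/∂y = 0
  ∂R/∂z = x
Sum = x + 3*y + 2*z, which is exactly div F.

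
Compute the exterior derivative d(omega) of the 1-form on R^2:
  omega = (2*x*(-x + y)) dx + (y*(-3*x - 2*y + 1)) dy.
d(omega) = (-2*x - 3*y) dx ∧ dy

For a 1-form omega = sum_i f_i dx_i, the exterior derivative is
  d(omega) = sum_{i < j} (∂f_j/∂x_i - ∂f_i/∂x_j) dx_i ∧ dx_j.
  coefficient of dx ∧ dy: ∂f_2/∂x - ∂f_1/∂y = ∂(y*(-3*x - 2*y + 1))/∂x - ∂(2*x*(-x + y))/∂y = -2*x - 3*y
Assembling: d(omega) = (-2*x - 3*y) dx ∧ dy.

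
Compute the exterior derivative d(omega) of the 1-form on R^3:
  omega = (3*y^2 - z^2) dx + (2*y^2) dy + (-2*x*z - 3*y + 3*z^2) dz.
d(omega) = (-6*y) dx ∧ dy + (-3) dy ∧ dz

For a 1-form omega = sum_i f_i dx_i, the exterior derivative is
  d(omega) = sum_{i < j} (∂f_j/∂x_i - ∂f_i/∂x_j) dx_i ∧ dx_j.
  coefficient of dx ∧ dy: ∂f_2/∂x - ∂f_1/∂y = ∂(2*y^2)/∂x - ∂(3*y^2 - z^2)/∂y = -6*y
  coefficient of dy ∧ dz: ∂f_3/∂y - ∂f_2/∂z = ∂(-2*x*z - 3*y + 3*z^2)/∂y - ∂(2*y^2)/∂z = -3
Assembling: d(omega) = (-6*y) dx ∧ dy + (-3) dy ∧ dz.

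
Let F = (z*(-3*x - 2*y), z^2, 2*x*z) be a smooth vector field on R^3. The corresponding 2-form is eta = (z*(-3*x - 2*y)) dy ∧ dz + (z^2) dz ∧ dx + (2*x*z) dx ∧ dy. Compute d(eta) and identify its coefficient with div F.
d(eta) = (2*x - 3*z) dx ∧ dy ∧ dz; div F = 2*x - 3*z

For a 2-form in R^3 of the form above, applying d gives a 3-form with coefficient ∂P/∂x + ∂Q/∂y + ∂R/∂z:
  ∂P/∂x = -3*z
  ∂Q/∂y = 0
  ∂R/∂z = 2*x
Sum = 2*x - 3*z, which is exactly div F.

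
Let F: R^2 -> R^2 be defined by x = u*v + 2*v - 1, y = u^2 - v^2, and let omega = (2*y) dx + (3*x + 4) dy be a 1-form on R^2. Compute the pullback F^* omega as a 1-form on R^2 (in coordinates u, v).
F^* omega = (8*u^2*v + 12*u*v + 2*u - 2*v^3) du + (2*u^3 + 4*u^2 - 8*u*v^2 - 16*v^2 - 2*v) dv

Using F^*(f dg) = (f ∘ F) d(g ∘ F), substitute each coordinate x_i by F_i(u, v) in f_i, and replace dx_i by d F_i = (∂F_i/∂u) du + (∂F_i/∂v) dv.
  For the x component: f_1(F) = 2*u^2 - 2*v^2; d F_1 = (v) du + (u + 2) dv
  For the y component: f_2(F) = 3*u*v + 6*v + 1; d F_2 = (2*u) du + (-2*v) dv
Combining and collecting du, dv coefficients:
  coeff of du: 8*u^2*v + 12*u*v + 2*u - 2*v^3
  coeff of dv: 2*u^3 + 4*u^2 - 8*u*v^2 - 16*v^2 - 2*v
F^* omega = (8*u^2*v + 12*u*v + 2*u - 2*v^3) du + (2*u^3 + 4*u^2 - 8*u*v^2 - 16*v^2 - 2*v) dv.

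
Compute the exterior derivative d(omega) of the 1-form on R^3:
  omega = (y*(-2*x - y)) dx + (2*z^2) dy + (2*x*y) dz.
d(omega) = (2*x + 2*y) dx ∧ dy + (2*y) dx ∧ dz + (2*x - 4*z) dy ∧ dz

For a 1-form omega = sum_i f_i dx_i, the exterior derivative is
  d(omega) = sum_{i < j} (∂f_j/∂x_i - ∂f_i/∂x_j) dx_i ∧ dx_j.
  coefficient of dx ∧ dy: ∂f_2/∂x - ∂f_1/∂y = ∂(2*z^2)/∂x - ∂(y*(-2*x - y))/∂y = 2*x + 2*y
  coefficient of dx ∧ dz: ∂f_3/∂x - ∂f_1/∂z = ∂(2*x*y)/∂x - ∂(y*(-2*x - y))/∂z = 2*y
  coefficient of dy ∧ dz: ∂f_3/∂y - ∂f_2/∂z = ∂(2*x*y)/∂y - ∂(2*z^2)/∂z = 2*x - 4*z
Assembling: d(omega) = (2*x + 2*y) dx ∧ dy + (2*y) dx ∧ dz + (2*x - 4*z) dy ∧ dz.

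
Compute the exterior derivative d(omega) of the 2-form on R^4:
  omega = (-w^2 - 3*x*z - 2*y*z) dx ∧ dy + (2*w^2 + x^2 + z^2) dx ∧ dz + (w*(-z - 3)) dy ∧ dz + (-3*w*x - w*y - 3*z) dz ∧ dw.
d(omega) = (-3*x - 2*y) dx ∧ dy ∧ dz + (-2*w) dx ∧ dy ∧ dw + (w) dx ∧ dz ∧ dw + (-w - z - 3) dy ∧ dz ∧ dw

For a 2-form omega = sum_{i<j} g_{ij} dx_i ∧ dx_j, the exterior derivative is
  d(omega) = sum_{i<j} d(g_{ij}) ∧ dx_i ∧ dx_j = sum_{i<j, k} (∂g_{ij}/∂x_k) dx_k ∧ dx_i ∧ dx_j.
Expand each term, using dx_k ∧ dx_i ∧ dx_j = sgn(permutation) dx_{(a)} ∧ dx_{(b)} ∧ dx_{(c)} with (a < b < c) sorted:
  d(-w^2 - 3*x*z - 2*y*z) includes (∂/∂z)(-w^2 - 3*x*z - 2*y*z) dz = (-3*x - 2*y) dz, which multiplied by dx ∧ dy gives (-3*x - 2*y) dx ∧ dy ∧ dz
  d(-w^2 - 3*x*z - 2*y*z) includes (∂/∂w)(-w^2 - 3*x*z - 2*y*z) dw = (-2*w) dw, which multiplied by dx ∧ dy gives (-2*w) dx ∧ dy ∧ dw
  d(2*w^2 + x^2 + z^2) includes (∂/∂w)(2*w^2 + x^2 + z^2) dw = (4*w) dw, which multiplied by dx ∧ dz gives (4*w) dx ∧ dz ∧ dw
  d(w*(-z - 3)) includes (∂/∂w)(w*(-z - 3)) dw = (-z - 3) dw, which multiplied by dy ∧ dz gives (-z - 3) dy ∧ dz ∧ dw
  d(-3*w*x - w*y - 3*z) includes (∂/∂x)(-3*w*x - w*y - 3*z) dx = (-3*w) dx, which multiplied by dz ∧ dw gives (-3*w) dx ∧ dz ∧ dw
  d(-3*w*x - w*y - 3*z) includes (∂/∂y)(-3*w*x - w*y - 3*z) dy = (-w) dy, which multiplied by dz ∧ dw gives (-w) dy ∧ dz ∧ dw
Collecting like 3-forms: d(omega) = (-3*x - 2*y) dx ∧ dy ∧ dz + (-2*w) dx ∧ dy ∧ dw + (w) dx ∧ dz ∧ dw + (-w - z - 3) dy ∧ dz ∧ dw.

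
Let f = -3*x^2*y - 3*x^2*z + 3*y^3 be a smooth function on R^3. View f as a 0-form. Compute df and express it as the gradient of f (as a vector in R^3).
df = (6*x*(-y - z)) dx + (-3*x^2 + 9*y^2) dy + (-3*x^2) dz; grad f = (6*x*(-y - z), -3*x^2 + 9*y^2, -3*x^2)

For a 0-form f, d f = (∂f/∂x) dx + (∂f/∂y) dy + (∂f/∂z) dz. The components of the vector representation are exactly the entries of grad f in Cartesian coordinates:
  ∂f/∂x = 6*x*(-y - z)
  ∂f/∂y = -3*x^2 + 9*y^2
  ∂f/∂z = -3*x^2.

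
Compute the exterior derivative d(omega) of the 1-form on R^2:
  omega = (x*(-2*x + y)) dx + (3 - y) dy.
d(omega) = (-x) dx ∧ dy

For a 1-form omega = sum_i f_i dx_i, the exterior derivative is
  d(omega) = sum_{i < j} (∂f_j/∂x_i - ∂f_i/∂x_j) dx_i ∧ dx_j.
  coefficient of dx ∧ dy: ∂f_2/∂x - ∂f_1/∂y = ∂(3 - y)/∂x - ∂(x*(-2*x + y))/∂y = -x
Assembling: d(omega) = (-x) dx ∧ dy.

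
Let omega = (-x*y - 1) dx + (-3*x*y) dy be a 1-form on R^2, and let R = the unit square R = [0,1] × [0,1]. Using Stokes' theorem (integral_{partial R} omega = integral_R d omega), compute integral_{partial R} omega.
integral_(partial R) omega = -1

Stokes: integral_partial_R omega = integral_R d omega with d omega = (∂Q/∂x - ∂P/∂y) dx ∧ dy.
  ∂Q/∂x = -3*y
  ∂P/∂y = -x
  integrand = ∂Q/∂x - ∂P/∂y = x - 3*y.
Integrating over R: integral_0^1 integral_0^1 (x - 3*y) dx dy = -1.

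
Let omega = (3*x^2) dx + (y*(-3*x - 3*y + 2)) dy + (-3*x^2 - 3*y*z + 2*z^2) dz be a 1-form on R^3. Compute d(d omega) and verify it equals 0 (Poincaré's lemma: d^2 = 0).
d(d omega) = 0

Step 1: d omega = sum_{i<j} (∂f_j/∂x_i - ∂f_i/∂x_j) dx_i ∧ dx_j:
  coeff of dx ∧ dy: -3*y
  coeff of dx ∧ dz: -6*x
  coeff of dy ∧ dz: -3*z
Step 2: Apply d again to each 2-form coefficient. The only possible 3-form in R^3 is dx ∧ dy ∧ dz, with coefficient
  ∂(coeff of dy∧dz)/∂x - ∂(coeff of dx∧dz)/∂y + ∂(coeff of dx∧dy)/∂z
  = ∂/∂x (-3*z) - ∂/∂y (-6*x) + ∂/∂z (-3*y).
Each of these terms simplifies to sums of mixed partials that cancel in pairs. The result is 0 (by equality of mixed partials for smooth functions — Schwarz / Clairaut).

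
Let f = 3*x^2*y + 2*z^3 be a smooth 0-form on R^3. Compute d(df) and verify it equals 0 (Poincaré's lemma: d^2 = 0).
d(df) = 0

Step 1: df = sum_i (∂f/∂x_i) dx_i = (6*x*y) dx + (3*x^2) dy + (6*z^2) dz.
Step 2: Apply d again. Using the 1-form formula, the coefficient of dx ∧ dy in d(df) is ∂^2 f/∂x ∂y - ∂^2 f/∂y ∂x = (6*x) - (6*x) = 0 (equality of mixed partials for smooth f).
Similarly for dx ∧ dz and dy ∧ dz — all coefficients vanish. So d(df) = 0.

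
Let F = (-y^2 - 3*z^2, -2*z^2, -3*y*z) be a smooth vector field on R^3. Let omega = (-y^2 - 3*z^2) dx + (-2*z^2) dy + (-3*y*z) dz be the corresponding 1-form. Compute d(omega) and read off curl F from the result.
d(omega) = (z) dy ∧ dz + (-6*z) dz ∧ dx + (2*y) dx ∧ dy; curl F = (z, -6*z, 2*y)

d omega = sum_{i<j} (∂f_j/∂x_i - ∂f_i/∂x_j) dx_i ∧ dx_j. Under the identification (dy ∧ dz, dz ∧ dx, dx ∧ dy) ↔ (e_x, e_y, e_z), the coefficients are exactly the components of curl F. Compute:
  ∂R/∂y - ∂Q/∂z = (-3*z) - (-4*z) = z
  ∂P/∂z - ∂R/∂x = (-6*z) - (0) = -6*z
  ∂Q/∂x - ∂P/∂y = (0) - (-2*y) = 2*y.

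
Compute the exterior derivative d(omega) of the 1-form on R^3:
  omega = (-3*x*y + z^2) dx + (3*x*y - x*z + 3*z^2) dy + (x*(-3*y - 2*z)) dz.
d(omega) = (3*x + 3*y - z) dx ∧ dy + (-3*y - 4*z) dx ∧ dz + (-2*x - 6*z) dy ∧ dz

For a 1-form omega = sum_i f_i dx_i, the exterior derivative is
  d(omega) = sum_{i < j} (∂f_j/∂x_i - ∂f_i/∂x_j) dx_i ∧ dx_j.
  coefficient of dx ∧ dy: ∂f_2/∂x - ∂f_1/∂y = ∂(3*x*y - x*z + 3*z^2)/∂x - ∂(-3*x*y + z^2)/∂y = 3*x + 3*y - z
  coefficient of dx ∧ dz: ∂f_3/∂x - ∂f_1/∂z = ∂(x*(-3*y - 2*z))/∂x - ∂(-3*x*y + z^2)/∂z = -3*y - 4*z
  coefficient of dy ∧ dz: ∂f_3/∂y - ∂f_2/∂z = ∂(x*(-3*y - 2*z))/∂y - ∂(3*x*y - x*z + 3*z^2)/∂z = -2*x - 6*z
Assembling: d(omega) = (3*x + 3*y - z) dx ∧ dy + (-3*y - 4*z) dx ∧ dz + (-2*x - 6*z) dy ∧ dz.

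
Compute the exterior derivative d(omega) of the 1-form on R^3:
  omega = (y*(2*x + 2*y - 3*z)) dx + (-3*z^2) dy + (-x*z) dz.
d(omega) = (-2*x - 4*y + 3*z) dx ∧ dy + (3*y - z) dx ∧ dz + (6*z) dy ∧ dz

For a 1-form omega = sum_i f_i dx_i, the exterior derivative is
  d(omega) = sum_{i < j} (∂f_j/∂x_i - ∂f_i/∂x_j) dx_i ∧ dx_j.
  coefficient of dx ∧ dy: ∂f_2/∂x - ∂f_1/∂y = ∂(-3*z^2)/∂x - ∂(y*(2*x + 2*y - 3*z))/∂y = -2*x - 4*y + 3*z
  coefficient of dx ∧ dz: ∂f_3/∂x - ∂f_1/∂z = ∂(-x*z)/∂x - ∂(y*(2*x + 2*y - 3*z))/∂z = 3*y - z
  coefficient of dy ∧ dz: ∂f_3/∂y - ∂f_2/∂z = ∂(-x*z)/∂y - ∂(-3*z^2)/∂z = 6*z
Assembling: d(omega) = (-2*x - 4*y + 3*z) dx ∧ dy + (3*y - z) dx ∧ dz + (6*z) dy ∧ dz.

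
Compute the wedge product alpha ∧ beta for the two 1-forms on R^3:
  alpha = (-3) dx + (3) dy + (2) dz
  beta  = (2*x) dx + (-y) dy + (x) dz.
alpha ∧ beta = (-6*x + 3*y) dx ∧ dy + (-7*x) dx ∧ dz + (3*x + 2*y) dy ∧ dz

Distribute the wedge, using dx_i ∧ dx_j = -dx_j ∧ dx_i and dx_i ∧ dx_i = 0. For each pair (i, j) with i < j, the coefficient of dx_i ∧ dx_j in alpha ∧ beta is (alpha_i * beta_j - alpha_j * beta_i). Collecting: alpha ∧ beta = (-6*x + 3*y) dx ∧ dy + (-7*x) dx ∧ dz + (3*x + 2*y) dy ∧ dz.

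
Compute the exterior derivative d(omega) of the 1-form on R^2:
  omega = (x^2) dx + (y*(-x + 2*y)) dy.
d(omega) = (-y) dx ∧ dy

For a 1-form omega = sum_i f_i dx_i, the exterior derivative is
  d(omega) = sum_{i < j} (∂f_j/∂x_i - ∂f_i/∂x_j) dx_i ∧ dx_j.
  coefficient of dx ∧ dy: ∂f_2/∂x - ∂f_1/∂y = ∂(y*(-x + 2*y))/∂x - ∂(x^2)/∂y = -y
Assembling: d(omega) = (-y) dx ∧ dy.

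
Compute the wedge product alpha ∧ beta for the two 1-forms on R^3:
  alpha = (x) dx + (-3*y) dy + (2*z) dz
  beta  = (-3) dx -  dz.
alpha ∧ beta = (-x + 6*z) dx ∧ dz + (-9*y) dx ∧ dy + (3*y) dy ∧ dz

Distribute the wedge, using dx_i ∧ dx_j = -dx_j ∧ dx_i and dx_i ∧ dx_i = 0. For each pair (i, j) with i < j, the coefficient of dx_i ∧ dx_j in alpha ∧ beta is (alpha_i * beta_j - alpha_j * beta_i). Collecting: alpha ∧ beta = (-x + 6*z) dx ∧ dz + (-9*y) dx ∧ dy + (3*y) dy ∧ dz.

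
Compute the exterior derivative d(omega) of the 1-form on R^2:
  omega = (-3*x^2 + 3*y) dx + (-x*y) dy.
d(omega) = (-y - 3) dx ∧ dy

For a 1-form omega = sum_i f_i dx_i, the exterior derivative is
  d(omega) = sum_{i < j} (∂f_j/∂x_i - ∂f_i/∂x_j) dx_i ∧ dx_j.
  coefficient of dx ∧ dy: ∂f_2/∂x - ∂f_1/∂y = ∂(-x*y)/∂x - ∂(-3*x^2 + 3*y)/∂y = -y - 3
Assembling: d(omega) = (-y - 3) dx ∧ dy.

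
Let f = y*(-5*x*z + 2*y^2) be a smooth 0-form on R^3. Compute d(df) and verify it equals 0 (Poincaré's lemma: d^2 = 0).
d(df) = 0

Step 1: df = sum_i (∂f/∂x_i) dx_i = (-5*y*z) dx + (-5*x*z + 6*y^2) dy + (-5*x*y) dz.
Step 2: Apply d again. Using the 1-form formula, the coefficient of dx ∧ dy in d(df) is ∂^2 f/∂x ∂y - ∂^2 f/∂y ∂x = (-5*z) - (-5*z) = 0 (equality of mixed partials for smooth f).
Similarly for dx ∧ dz and dy ∧ dz — all coefficients vanish. So d(df) = 0.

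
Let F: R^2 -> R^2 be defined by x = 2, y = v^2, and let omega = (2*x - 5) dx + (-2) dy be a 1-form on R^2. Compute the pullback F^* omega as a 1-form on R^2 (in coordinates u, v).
F^* omega = (-4*v) dv

Using F^*(f dg) = (f ∘ F) d(g ∘ F), substitute each coordinate x_i by F_i(u, v) in f_i, and replace dx_i by d F_i = (∂F_i/∂u) du + (∂F_i/∂v) dv.
  For the x component: f_1(F) = -1; d F_1 = (0) du + (0) dv
  For the y component: f_2(F) = -2; d F_2 = (0) du + (2*v) dv
Combining and collecting du, dv coefficients:
  coeff of du: 0
  coeff of dv: -4*v
F^* omega = (-4*v) dv.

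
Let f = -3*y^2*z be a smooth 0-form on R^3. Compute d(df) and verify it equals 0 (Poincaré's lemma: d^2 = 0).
d(df) = 0

Step 1: df = sum_i (∂f/∂x_i) dx_i = (0) dx + (-6*y*z) dy + (-3*y^2) dz.
Step 2: Apply d again. Using the 1-form formula, the coefficient of dx ∧ dy in d(df) is ∂^2 f/∂x ∂y - ∂^2 f/∂y ∂x = (0) - (0) = 0 (equality of mixed partials for smooth f).
Similarly for dx ∧ dz and dy ∧ dz — all coefficients vanish. So d(df) = 0.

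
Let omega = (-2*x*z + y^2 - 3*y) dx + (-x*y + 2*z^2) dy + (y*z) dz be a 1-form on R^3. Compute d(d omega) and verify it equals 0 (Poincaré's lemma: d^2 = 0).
d(d omega) = 0

Step 1: d omega = sum_{i<j} (∂f_j/∂x_i - ∂f_i/∂x_j) dx_i ∧ dx_j:
  coeff of dx ∧ dy: 3 - 3*y
  coeff of dx ∧ dz: 2*x
  coeff of dy ∧ dz: -3*z
Step 2: Apply d again to each 2-form coefficient. The only possible 3-form in R^3 is dx ∧ dy ∧ dz, with coefficient
  ∂(coeff of dy∧dz)/∂x - ∂(coeff of dx∧dz)/∂y + ∂(coeff of dx∧dy)/∂z
  = ∂/∂x (-3*z) - ∂/∂y (2*x) + ∂/∂z (3 - 3*y).
Each of these terms simplifies to sums of mixed partials that cancel in pairs. The result is 0 (by equality of mixed partials for smooth functions — Schwarz / Clairaut).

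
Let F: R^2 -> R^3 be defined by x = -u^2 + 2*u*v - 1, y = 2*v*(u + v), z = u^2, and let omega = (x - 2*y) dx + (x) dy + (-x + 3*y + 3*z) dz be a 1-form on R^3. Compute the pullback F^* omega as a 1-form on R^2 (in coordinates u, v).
F^* omega = (10*u^3 + 8*u^2*v + 20*u*v^2 + 4*u - 8*v^3 - 4*v) du + (-4*u^3 - 4*u^2*v - 4*u - 4*v) dv

Using F^*(f dg) = (f ∘ F) d(g ∘ F), substitute each coordinate x_i by F_i(u, v) in f_i, and replace dx_i by d F_i = (∂F_i/∂u) du + (∂F_i/∂v) dv.
  For the x component: f_1(F) = -u^2 - 2*u*v - 4*v^2 - 1; d F_1 = (-2*u + 2*v) du + (2*u) dv
  For the y component: f_2(F) = -u^2 + 2*u*v - 1; d F_2 = (2*v) du + (2*u + 4*v) dv
  For the z component: f_3(F) = 4*u^2 + 4*u*v + 6*v^2 + 1; d F_3 = (2*u) du + (0) dv
Combining and collecting du, dv coefficients:
  coeff of du: 10*u^3 + 8*u^2*v + 20*u*v^2 + 4*u - 8*v^3 - 4*v
  coeff of dv: -4*u^3 - 4*u^2*v - 4*u - 4*v
F^* omega = (10*u^3 + 8*u^2*v + 20*u*v^2 + 4*u - 8*v^3 - 4*v) du + (-4*u^3 - 4*u^2*v - 4*u - 4*v) dv.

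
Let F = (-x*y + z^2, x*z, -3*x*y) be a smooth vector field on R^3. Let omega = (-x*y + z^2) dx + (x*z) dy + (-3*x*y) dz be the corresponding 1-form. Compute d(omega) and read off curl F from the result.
d(omega) = (-4*x) dy ∧ dz + (3*y + 2*z) dz ∧ dx + (x + z) dx ∧ dy; curl F = (-4*x, 3*y + 2*z, x + z)

d omega = sum_{i<j} (∂f_j/∂x_i - ∂f_i/∂x_j) dx_i ∧ dx_j. Under the identification (dy ∧ dz, dz ∧ dx, dx ∧ dy) ↔ (e_x, e_y, e_z), the coefficients are exactly the components of curl F. Compute:
  ∂R/∂y - ∂Q/∂z = (-3*x) - (x) = -4*x
  ∂P/∂z - ∂R/∂x = (2*z) - (-3*y) = 3*y + 2*z
  ∂Q/∂x - ∂P/∂y = (z) - (-x) = x + z.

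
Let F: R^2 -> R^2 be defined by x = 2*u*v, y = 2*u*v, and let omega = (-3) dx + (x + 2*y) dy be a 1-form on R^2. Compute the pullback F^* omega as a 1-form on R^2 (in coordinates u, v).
F^* omega = (6*v*(2*u*v - 1)) du + (6*u*(2*u*v - 1)) dv

Using F^*(f dg) = (f ∘ F) d(g ∘ F), substitute each coordinate x_i by F_i(u, v) in f_i, and replace dx_i by d F_i = (∂F_i/∂u) du + (∂F_i/∂v) dv.
  For the x component: f_1(F) = -3; d F_1 = (2*v) du + (2*u) dv
  For the y component: f_2(F) = 6*u*v; d F_2 = (2*v) du + (2*u) dv
Combining and collecting du, dv coefficients:
  coeff of du: 6*v*(2*u*v - 1)
  coeff of dv: 6*u*(2*u*v - 1)
F^* omega = (6*v*(2*u*v - 1)) du + (6*u*(2*u*v - 1)) dv.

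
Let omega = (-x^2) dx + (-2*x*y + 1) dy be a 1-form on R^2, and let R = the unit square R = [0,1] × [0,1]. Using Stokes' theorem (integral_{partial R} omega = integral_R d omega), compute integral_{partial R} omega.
integral_(partial R) omega = -1

Stokes: integral_partial_R omega = integral_R d omega with d omega = (∂Q/∂x - ∂P/∂y) dx ∧ dy.
  ∂Q/∂x = -2*y
  ∂P/∂y = 0
  integrand = ∂Q/∂x - ∂P/∂y = -2*y.
Integrating over R: integral_0^1 integral_0^1 (-2*y) dx dy = -1.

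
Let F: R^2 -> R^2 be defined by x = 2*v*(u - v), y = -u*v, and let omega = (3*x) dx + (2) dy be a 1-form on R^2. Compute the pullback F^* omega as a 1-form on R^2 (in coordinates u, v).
F^* omega = (2*v*(6*u*v - 6*v^2 - 1)) du + (12*u^2*v - 36*u*v^2 - 2*u + 24*v^3) dv

Using F^*(f dg) = (f ∘ F) d(g ∘ F), substitute each coordinate x_i by F_i(u, v) in f_i, and replace dx_i by d F_i = (∂F_i/∂u) du + (∂F_i/∂v) dv.
  For the x component: f_1(F) = 6*v*(u - v); d F_1 = (2*v) du + (2*u - 4*v) dv
  For the y component: f_2(F) = 2; d F_2 = (-v) du + (-u) dv
Combining and collecting du, dv coefficients:
  coeff of du: 2*v*(6*u*v - 6*v^2 - 1)
  coeff of dv: 12*u^2*v - 36*u*v^2 - 2*u + 24*v^3
F^* omega = (2*v*(6*u*v - 6*v^2 - 1)) du + (12*u^2*v - 36*u*v^2 - 2*u + 24*v^3) dv.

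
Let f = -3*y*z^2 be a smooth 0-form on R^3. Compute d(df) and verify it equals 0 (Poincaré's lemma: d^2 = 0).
d(df) = 0

Step 1: df = sum_i (∂f/∂x_i) dx_i = (0) dx + (-3*z^2) dy + (-6*y*z) dz.
Step 2: Apply d again. Using the 1-form formula, the coefficient of dx ∧ dy in d(df) is ∂^2 f/∂x ∂y - ∂^2 f/∂y ∂x = (0) - (0) = 0 (equality of mixed partials for smooth f).
Similarly for dx ∧ dz and dy ∧ dz — all coefficients vanish. So d(df) = 0.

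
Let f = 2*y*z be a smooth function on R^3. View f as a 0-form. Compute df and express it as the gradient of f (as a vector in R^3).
df = (0) dx + (2*z) dy + (2*y) dz; grad f = (0, 2*z, 2*y)

For a 0-form f, d f = (∂f/∂x) dx + (∂f/∂y) dy + (∂f/∂z) dz. The components of the vector representation are exactly the entries of grad f in Cartesian coordinates:
  ∂f/∂x = 0
  ∂f/∂y = 2*z
  ∂f/∂z = 2*y.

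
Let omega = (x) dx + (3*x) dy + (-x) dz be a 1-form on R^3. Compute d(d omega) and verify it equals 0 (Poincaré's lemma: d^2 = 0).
d(d omega) = 0

Step 1: d omega = sum_{i<j} (∂f_j/∂x_i - ∂f_i/∂x_j) dx_i ∧ dx_j:
  coeff of dx ∧ dy: 3
  coeff of dx ∧ dz: -1
  coeff of dy ∧ dz: 0
Step 2: Apply d again to each 2-form coefficient. The only possible 3-form in R^3 is dx ∧ dy ∧ dz, with coefficient
  ∂(coeff of dy∧dz)/∂x - ∂(coeff of dx∧dz)/∂y + ∂(coeff of dx∧dy)/∂z
  = ∂/∂x (0) - ∂/∂y (-1) + ∂/∂z (3).
Each of these terms simplifies to sums of mixed partials that cancel in pairs. The result is 0 (by equality of mixed partials for smooth functions — Schwarz / Clairaut).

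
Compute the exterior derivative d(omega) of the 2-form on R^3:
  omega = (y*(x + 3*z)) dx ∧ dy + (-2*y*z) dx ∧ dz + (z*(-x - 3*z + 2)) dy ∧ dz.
d(omega) = (3*y + z) dx ∧ dy ∧ dz

For a 2-form omega = sum_{i<j} g_{ij} dx_i ∧ dx_j, the exterior derivative is
  d(omega) = sum_{i<j} d(g_{ij}) ∧ dx_i ∧ dx_j = sum_{i<j, k} (∂g_{ij}/∂x_k) dx_k ∧ dx_i ∧ dx_j.
Expand each term, using dx_k ∧ dx_i ∧ dx_j = sgn(permutation) dx_{(a)} ∧ dx_{(b)} ∧ dx_{(c)} with (a < b < c) sorted:
  d(y*(x + 3*z)) includes (∂/∂z)(y*(x + 3*z)) dz = (3*y) dz, which multiplied by dx ∧ dy gives (3*y) dx ∧ dy ∧ dz
  d(-2*y*z) includes (∂/∂y)(-2*y*z) dy = (-2*z) dy, which multiplied by dx ∧ dz gives (2*z) dx ∧ dy ∧ dz
  d(z*(-x - 3*z + 2)) includes (∂/∂x)(z*(-x - 3*z + 2)) dx = (-z) dx, which multiplied by dy ∧ dz gives (-z) dx ∧ dy ∧ dz
Collecting like 3-forms: d(omega) = (3*y + z) dx ∧ dy ∧ dz.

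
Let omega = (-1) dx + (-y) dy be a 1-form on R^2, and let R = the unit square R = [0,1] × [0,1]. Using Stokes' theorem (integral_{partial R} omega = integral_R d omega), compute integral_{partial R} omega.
integral_(partial R) omega = 0

Stokes: integral_partial_R omega = integral_R d omega with d omega = (∂Q/∂x - ∂P/∂y) dx ∧ dy.
  ∂Q/∂x = 0
  ∂P/∂y = 0
  integrand = ∂Q/∂x - ∂P/∂y = 0.
Integrating over R: integral_0^1 integral_0^1 (0) dx dy = 0.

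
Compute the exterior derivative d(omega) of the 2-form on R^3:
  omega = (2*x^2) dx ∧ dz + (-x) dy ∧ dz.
d(omega) = (-1) dx ∧ dy ∧ dz

For a 2-form omega = sum_{i<j} g_{ij} dx_i ∧ dx_j, the exterior derivative is
  d(omega) = sum_{i<j} d(g_{ij}) ∧ dx_i ∧ dx_j = sum_{i<j, k} (∂g_{ij}/∂x_k) dx_k ∧ dx_i ∧ dx_j.
Expand each term, using dx_k ∧ dx_i ∧ dx_j = sgn(permutation) dx_{(a)} ∧ dx_{(b)} ∧ dx_{(c)} with (a < b < c) sorted:
  d(-x) includes (∂/∂x)(-x) dx = (-1) dx, which multiplied by dy ∧ dz gives (-1) dx ∧ dy ∧ dz
Collecting like 3-forms: d(omega) = (-1) dx ∧ dy ∧ dz.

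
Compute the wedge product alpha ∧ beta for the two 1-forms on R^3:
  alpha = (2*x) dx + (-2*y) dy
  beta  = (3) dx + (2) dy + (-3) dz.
alpha ∧ beta = (4*x + 6*y) dx ∧ dy + (-6*x) dx ∧ dz + (6*y) dy ∧ dz

Distribute the wedge, using dx_i ∧ dx_j = -dx_j ∧ dx_i and dx_i ∧ dx_i = 0. For each pair (i, j) with i < j, the coefficient of dx_i ∧ dx_j in alpha ∧ beta is (alpha_i * beta_j - alpha_j * beta_i). Collecting: alpha ∧ beta = (4*x + 6*y) dx ∧ dy + (-6*x) dx ∧ dz + (6*y) dy ∧ dz.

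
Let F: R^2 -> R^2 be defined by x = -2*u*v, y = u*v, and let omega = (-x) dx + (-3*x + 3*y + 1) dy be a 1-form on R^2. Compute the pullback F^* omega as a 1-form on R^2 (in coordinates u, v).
F^* omega = (v*(5*u*v + 1)) du + (u*(5*u*v + 1)) dv

Using F^*(f dg) = (f ∘ F) d(g ∘ F), substitute each coordinate x_i by F_i(u, v) in f_i, and replace dx_i by d F_i = (∂F_i/∂u) du + (∂F_i/∂v) dv.
  For the x component: f_1(F) = 2*u*v; d F_1 = (-2*v) du + (-2*u) dv
  For the y component: f_2(F) = 9*u*v + 1; d F_2 = (v) du + (u) dv
Combining and collecting du, dv coefficients:
  coeff of du: v*(5*u*v + 1)
  coeff of dv: u*(5*u*v + 1)
F^* omega = (v*(5*u*v + 1)) du + (u*(5*u*v + 1)) dv.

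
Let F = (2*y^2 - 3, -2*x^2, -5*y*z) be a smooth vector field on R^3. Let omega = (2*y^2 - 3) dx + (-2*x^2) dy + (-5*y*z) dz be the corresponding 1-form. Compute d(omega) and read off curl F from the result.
d(omega) = (-5*z) dy ∧ dz + (0) dz ∧ dx + (-4*x - 4*y) dx ∧ dy; curl F = (-5*z, 0, -4*x - 4*y)

d omega = sum_{i<j} (∂f_j/∂x_i - ∂f_i/∂x_j) dx_i ∧ dx_j. Under the identification (dy ∧ dz, dz ∧ dx, dx ∧ dy) ↔ (e_x, e_y, e_z), the coefficients are exactly the components of curl F. Compute:
  ∂R/∂y - ∂Q/∂z = (-5*z) - (0) = -5*z
  ∂P/∂z - ∂R/∂x = (0) - (0) = 0
  ∂Q/∂x - ∂P/∂y = (-4*x) - (4*y) = -4*x - 4*y.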